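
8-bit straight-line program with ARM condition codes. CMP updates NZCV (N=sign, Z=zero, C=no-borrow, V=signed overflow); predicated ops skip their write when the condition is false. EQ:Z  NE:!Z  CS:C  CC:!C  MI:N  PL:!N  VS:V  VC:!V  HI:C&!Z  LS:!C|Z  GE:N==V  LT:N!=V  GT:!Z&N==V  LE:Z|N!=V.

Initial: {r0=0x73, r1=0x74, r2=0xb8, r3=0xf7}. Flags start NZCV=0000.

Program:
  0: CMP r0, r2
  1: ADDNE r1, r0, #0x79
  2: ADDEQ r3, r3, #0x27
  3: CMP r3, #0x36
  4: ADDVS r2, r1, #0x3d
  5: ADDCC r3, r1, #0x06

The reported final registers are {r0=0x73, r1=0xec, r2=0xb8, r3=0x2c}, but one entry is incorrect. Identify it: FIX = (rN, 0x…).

[0] flags=1001 → (cmp)
[1] flags=1001 NE?T → r1=0xec
[2] flags=1001 EQ?F → skip
[3] flags=1010 → (cmp)
[4] flags=1010 VS?F → skip
[5] flags=1010 CC?F → skip

FIX = (r3, 0xf7)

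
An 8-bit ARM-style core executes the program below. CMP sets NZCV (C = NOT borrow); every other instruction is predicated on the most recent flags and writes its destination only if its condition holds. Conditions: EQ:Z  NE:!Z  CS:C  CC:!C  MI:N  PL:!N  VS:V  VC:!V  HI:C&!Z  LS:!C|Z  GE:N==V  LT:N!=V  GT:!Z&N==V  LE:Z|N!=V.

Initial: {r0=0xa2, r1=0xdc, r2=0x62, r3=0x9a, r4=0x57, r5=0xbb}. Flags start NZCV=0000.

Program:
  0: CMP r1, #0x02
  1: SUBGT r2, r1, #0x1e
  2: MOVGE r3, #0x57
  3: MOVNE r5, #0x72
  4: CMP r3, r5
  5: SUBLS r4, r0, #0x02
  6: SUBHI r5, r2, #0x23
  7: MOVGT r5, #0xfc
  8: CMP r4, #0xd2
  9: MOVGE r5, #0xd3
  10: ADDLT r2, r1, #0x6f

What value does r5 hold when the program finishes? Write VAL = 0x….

VAL = 0xd3

[0] flags=1010 → (cmp)
[1] flags=1010 GT?F → skip
[2] flags=1010 GE?F → skip
[3] flags=1010 NE?T → r5=0x72
[4] flags=0011 → (cmp)
[5] flags=0011 LS?F → skip
[6] flags=0011 HI?T → r5=0x3f
[7] flags=0011 GT?F → skip
[8] flags=1001 → (cmp)
[9] flags=1001 GE?T → r5=0xd3
[10] flags=1001 LT?F → skip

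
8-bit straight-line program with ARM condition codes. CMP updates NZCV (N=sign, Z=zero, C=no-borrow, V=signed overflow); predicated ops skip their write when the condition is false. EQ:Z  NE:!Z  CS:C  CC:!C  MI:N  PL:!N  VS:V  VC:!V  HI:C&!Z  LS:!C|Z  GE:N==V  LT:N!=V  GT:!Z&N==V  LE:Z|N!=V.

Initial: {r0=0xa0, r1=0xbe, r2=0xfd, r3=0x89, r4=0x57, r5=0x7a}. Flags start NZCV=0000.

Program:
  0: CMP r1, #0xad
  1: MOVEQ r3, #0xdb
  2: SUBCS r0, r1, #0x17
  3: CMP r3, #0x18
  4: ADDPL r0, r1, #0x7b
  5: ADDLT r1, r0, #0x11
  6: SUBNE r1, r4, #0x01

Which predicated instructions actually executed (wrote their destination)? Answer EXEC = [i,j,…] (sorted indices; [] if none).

0: ✓ CMP  NZCV=0010
1: · MOVEQ
2: ✓ SUBCS  r0←0xa7
3: ✓ CMP  NZCV=0011
4: ✓ ADDPL  r0←0x39
5: ✓ ADDLT  r1←0x4a
6: ✓ SUBNE  r1←0x56

EXEC = [2,4,5,6]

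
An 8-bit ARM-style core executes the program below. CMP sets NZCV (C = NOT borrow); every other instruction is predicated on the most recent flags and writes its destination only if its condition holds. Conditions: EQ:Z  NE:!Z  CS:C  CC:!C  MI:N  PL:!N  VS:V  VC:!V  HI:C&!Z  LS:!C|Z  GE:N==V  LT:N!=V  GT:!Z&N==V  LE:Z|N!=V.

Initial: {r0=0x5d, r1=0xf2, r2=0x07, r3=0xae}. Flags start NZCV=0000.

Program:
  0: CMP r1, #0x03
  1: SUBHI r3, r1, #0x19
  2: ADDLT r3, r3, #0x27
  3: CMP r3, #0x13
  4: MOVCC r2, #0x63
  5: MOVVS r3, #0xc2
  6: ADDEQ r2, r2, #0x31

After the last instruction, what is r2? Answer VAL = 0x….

VAL = 0x63

[0] flags=1010 → (cmp)
[1] flags=1010 HI?T → r3=0xd9
[2] flags=1010 LT?T → r3=0x00
[3] flags=1000 → (cmp)
[4] flags=1000 CC?T → r2=0x63
[5] flags=1000 VS?F → skip
[6] flags=1000 EQ?F → skip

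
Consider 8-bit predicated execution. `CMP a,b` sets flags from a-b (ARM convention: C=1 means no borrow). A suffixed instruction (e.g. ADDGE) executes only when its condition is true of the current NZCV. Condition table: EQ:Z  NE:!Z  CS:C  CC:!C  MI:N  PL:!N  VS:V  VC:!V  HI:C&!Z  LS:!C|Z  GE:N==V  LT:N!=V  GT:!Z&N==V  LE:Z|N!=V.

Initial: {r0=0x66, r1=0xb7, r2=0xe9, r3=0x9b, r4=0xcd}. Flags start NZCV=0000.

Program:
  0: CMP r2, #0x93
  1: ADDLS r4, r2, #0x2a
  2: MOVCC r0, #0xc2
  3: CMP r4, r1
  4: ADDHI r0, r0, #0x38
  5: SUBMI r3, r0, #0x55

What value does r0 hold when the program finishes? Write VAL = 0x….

[0] flags=0010 → (cmp)
[1] flags=0010 LS?F → skip
[2] flags=0010 CC?F → skip
[3] flags=0010 → (cmp)
[4] flags=0010 HI?T → r0=0x9e
[5] flags=0010 MI?F → skip

VAL = 0x9e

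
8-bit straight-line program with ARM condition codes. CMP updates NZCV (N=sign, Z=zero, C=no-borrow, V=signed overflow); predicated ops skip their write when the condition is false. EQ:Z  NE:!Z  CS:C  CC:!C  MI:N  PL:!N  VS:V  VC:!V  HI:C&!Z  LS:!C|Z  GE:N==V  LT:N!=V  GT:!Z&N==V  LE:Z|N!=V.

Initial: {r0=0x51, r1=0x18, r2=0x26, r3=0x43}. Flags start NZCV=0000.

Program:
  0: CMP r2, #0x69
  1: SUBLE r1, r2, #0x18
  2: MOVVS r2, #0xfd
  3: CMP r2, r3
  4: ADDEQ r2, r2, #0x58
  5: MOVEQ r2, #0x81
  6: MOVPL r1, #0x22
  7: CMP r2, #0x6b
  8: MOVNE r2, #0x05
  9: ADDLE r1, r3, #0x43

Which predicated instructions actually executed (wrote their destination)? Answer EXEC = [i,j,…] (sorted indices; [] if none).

0: ✓ CMP  NZCV=1000
1: ✓ SUBLE  r1←0x0e
2: · MOVVS
3: ✓ CMP  NZCV=1000
4: · ADDEQ
5: · MOVEQ
6: · MOVPL
7: ✓ CMP  NZCV=1000
8: ✓ MOVNE  r2←0x05
9: ✓ ADDLE  r1←0x86

EXEC = [1,8,9]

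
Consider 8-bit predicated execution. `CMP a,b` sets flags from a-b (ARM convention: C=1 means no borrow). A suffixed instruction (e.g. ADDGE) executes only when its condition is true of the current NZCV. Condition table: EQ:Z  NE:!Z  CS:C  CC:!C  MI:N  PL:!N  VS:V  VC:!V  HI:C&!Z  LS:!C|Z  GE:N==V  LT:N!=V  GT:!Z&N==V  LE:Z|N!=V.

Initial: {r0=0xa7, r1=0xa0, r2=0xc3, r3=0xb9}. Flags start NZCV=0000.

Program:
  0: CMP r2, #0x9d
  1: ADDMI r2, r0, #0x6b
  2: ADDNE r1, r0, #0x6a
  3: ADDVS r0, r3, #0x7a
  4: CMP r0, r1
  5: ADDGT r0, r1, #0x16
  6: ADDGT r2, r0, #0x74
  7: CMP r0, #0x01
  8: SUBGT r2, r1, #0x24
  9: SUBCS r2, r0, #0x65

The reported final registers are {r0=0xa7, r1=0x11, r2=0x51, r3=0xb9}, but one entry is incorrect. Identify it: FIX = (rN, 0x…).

0: ✓ CMP  NZCV=0010
1: · ADDMI
2: ✓ ADDNE  r1←0x11
3: · ADDVS
4: ✓ CMP  NZCV=1010
5: · ADDGT
6: · ADDGT
7: ✓ CMP  NZCV=1010
8: · SUBGT
9: ✓ SUBCS  r2←0x42

FIX = (r2, 0x42)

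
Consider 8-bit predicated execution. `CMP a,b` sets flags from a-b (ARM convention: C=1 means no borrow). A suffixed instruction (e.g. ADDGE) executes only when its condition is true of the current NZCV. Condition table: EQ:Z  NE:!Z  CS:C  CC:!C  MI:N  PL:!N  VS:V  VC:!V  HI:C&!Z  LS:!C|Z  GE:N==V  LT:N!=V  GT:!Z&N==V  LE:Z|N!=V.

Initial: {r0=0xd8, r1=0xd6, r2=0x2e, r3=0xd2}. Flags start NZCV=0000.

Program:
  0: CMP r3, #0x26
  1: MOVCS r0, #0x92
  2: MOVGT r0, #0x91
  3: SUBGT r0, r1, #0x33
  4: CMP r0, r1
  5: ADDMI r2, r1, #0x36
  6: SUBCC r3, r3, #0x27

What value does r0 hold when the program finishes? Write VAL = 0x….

0: ✓ CMP  NZCV=1010
1: ✓ MOVCS  r0←0x92
2: · MOVGT
3: · SUBGT
4: ✓ CMP  NZCV=1000
5: ✓ ADDMI  r2←0x0c
6: ✓ SUBCC  r3←0xab

VAL = 0x92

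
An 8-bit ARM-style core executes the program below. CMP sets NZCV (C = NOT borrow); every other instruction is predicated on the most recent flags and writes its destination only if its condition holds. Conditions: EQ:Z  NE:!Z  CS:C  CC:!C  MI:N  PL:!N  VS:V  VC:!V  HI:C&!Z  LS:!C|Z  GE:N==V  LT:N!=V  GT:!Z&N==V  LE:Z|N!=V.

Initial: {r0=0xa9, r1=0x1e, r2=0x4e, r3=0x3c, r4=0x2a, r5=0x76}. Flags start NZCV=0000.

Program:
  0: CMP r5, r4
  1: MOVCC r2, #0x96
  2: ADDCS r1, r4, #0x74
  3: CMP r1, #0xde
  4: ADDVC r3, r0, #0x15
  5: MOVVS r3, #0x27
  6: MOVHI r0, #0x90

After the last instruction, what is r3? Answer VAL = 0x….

VAL = 0xbe

[0] flags=0010 → (cmp)
[1] flags=0010 CC?F → skip
[2] flags=0010 CS?T → r1=0x9e
[3] flags=1000 → (cmp)
[4] flags=1000 VC?T → r3=0xbe
[5] flags=1000 VS?F → skip
[6] flags=1000 HI?F → skip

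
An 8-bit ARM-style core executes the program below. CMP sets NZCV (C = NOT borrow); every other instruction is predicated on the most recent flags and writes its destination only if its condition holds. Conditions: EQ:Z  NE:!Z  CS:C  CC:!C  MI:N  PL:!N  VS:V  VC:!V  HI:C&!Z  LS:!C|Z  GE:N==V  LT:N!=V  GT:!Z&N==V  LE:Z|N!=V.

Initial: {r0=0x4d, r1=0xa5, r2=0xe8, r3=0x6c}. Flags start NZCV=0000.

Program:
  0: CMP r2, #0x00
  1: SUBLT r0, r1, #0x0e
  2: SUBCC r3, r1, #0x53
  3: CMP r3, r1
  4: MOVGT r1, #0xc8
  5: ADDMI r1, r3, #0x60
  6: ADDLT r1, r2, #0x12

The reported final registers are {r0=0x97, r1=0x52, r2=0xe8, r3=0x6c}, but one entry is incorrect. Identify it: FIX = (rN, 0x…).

0: ✓ CMP  NZCV=1010
1: ✓ SUBLT  r0←0x97
2: · SUBCC
3: ✓ CMP  NZCV=1001
4: ✓ MOVGT  r1←0xc8
5: ✓ ADDMI  r1←0xcc
6: · ADDLT

FIX = (r1, 0xcc)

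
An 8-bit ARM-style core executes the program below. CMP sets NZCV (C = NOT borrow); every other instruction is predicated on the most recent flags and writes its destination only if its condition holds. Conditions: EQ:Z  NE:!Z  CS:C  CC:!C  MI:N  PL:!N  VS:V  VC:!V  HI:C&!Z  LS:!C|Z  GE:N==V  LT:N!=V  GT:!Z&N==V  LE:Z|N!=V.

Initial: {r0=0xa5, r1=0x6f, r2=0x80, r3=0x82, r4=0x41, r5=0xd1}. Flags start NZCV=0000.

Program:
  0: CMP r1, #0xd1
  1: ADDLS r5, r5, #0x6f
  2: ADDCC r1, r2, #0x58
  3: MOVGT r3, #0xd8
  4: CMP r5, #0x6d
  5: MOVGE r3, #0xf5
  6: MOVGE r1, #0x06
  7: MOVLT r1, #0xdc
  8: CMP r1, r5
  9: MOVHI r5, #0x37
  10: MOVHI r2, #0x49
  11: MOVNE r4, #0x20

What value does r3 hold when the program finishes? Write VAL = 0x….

VAL = 0xd8

[0] flags=1001 → (cmp)
[1] flags=1001 LS?T → r5=0x40
[2] flags=1001 CC?T → r1=0xd8
[3] flags=1001 GT?T → r3=0xd8
[4] flags=1000 → (cmp)
[5] flags=1000 GE?F → skip
[6] flags=1000 GE?F → skip
[7] flags=1000 LT?T → r1=0xdc
[8] flags=1010 → (cmp)
[9] flags=1010 HI?T → r5=0x37
[10] flags=1010 HI?T → r2=0x49
[11] flags=1010 NE?T → r4=0x20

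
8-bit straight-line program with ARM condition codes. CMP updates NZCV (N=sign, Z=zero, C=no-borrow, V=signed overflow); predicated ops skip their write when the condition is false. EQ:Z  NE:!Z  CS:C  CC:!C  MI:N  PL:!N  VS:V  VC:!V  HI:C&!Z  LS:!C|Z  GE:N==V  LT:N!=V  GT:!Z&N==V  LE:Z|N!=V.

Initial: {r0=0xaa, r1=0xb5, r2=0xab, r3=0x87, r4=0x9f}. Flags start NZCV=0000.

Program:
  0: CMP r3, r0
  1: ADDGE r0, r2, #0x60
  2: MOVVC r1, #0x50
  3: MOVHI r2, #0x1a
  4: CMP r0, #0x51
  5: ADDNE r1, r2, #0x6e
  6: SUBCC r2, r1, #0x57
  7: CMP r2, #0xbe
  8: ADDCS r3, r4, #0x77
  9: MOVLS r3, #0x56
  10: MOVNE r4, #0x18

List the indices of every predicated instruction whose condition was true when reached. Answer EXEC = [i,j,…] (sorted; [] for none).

[0] flags=1000 → (cmp)
[1] flags=1000 GE?F → skip
[2] flags=1000 VC?T → r1=0x50
[3] flags=1000 HI?F → skip
[4] flags=0011 → (cmp)
[5] flags=0011 NE?T → r1=0x19
[6] flags=0011 CC?F → skip
[7] flags=1000 → (cmp)
[8] flags=1000 CS?F → skip
[9] flags=1000 LS?T → r3=0x56
[10] flags=1000 NE?T → r4=0x18

EXEC = [2,5,9,10]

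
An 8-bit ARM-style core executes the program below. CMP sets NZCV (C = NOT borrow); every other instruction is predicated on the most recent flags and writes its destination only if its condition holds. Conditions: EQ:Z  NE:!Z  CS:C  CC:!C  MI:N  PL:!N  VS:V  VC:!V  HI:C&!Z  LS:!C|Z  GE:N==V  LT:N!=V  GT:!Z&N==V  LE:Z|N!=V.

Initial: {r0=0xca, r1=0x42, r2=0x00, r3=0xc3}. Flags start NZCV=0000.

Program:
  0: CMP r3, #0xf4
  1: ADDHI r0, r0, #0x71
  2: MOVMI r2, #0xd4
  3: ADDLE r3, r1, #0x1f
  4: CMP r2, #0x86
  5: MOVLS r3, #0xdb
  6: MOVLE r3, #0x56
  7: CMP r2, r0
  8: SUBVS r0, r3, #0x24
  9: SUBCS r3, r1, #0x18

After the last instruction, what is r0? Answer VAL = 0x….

[0] flags=1000 → (cmp)
[1] flags=1000 HI?F → skip
[2] flags=1000 MI?T → r2=0xd4
[3] flags=1000 LE?T → r3=0x61
[4] flags=0010 → (cmp)
[5] flags=0010 LS?F → skip
[6] flags=0010 LE?F → skip
[7] flags=0010 → (cmp)
[8] flags=0010 VS?F → skip
[9] flags=0010 CS?T → r3=0x2a

VAL = 0xca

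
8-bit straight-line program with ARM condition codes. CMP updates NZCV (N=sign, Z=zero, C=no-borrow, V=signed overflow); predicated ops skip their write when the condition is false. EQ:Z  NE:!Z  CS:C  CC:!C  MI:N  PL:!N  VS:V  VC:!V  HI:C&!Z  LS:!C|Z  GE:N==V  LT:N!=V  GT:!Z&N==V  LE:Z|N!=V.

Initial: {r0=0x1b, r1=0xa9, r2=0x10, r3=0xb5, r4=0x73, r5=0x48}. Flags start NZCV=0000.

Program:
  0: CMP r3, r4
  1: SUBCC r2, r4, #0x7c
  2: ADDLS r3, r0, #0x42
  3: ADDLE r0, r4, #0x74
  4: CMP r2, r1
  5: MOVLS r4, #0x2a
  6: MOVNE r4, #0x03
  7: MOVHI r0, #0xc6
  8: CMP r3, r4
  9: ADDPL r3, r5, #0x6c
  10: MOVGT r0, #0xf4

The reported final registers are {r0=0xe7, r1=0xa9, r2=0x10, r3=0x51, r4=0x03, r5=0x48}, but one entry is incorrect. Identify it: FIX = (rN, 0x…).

[0] flags=0011 → (cmp)
[1] flags=0011 CC?F → skip
[2] flags=0011 LS?F → skip
[3] flags=0011 LE?T → r0=0xe7
[4] flags=0000 → (cmp)
[5] flags=0000 LS?T → r4=0x2a
[6] flags=0000 NE?T → r4=0x03
[7] flags=0000 HI?F → skip
[8] flags=1010 → (cmp)
[9] flags=1010 PL?F → skip
[10] flags=1010 GT?F → skip

FIX = (r3, 0xb5)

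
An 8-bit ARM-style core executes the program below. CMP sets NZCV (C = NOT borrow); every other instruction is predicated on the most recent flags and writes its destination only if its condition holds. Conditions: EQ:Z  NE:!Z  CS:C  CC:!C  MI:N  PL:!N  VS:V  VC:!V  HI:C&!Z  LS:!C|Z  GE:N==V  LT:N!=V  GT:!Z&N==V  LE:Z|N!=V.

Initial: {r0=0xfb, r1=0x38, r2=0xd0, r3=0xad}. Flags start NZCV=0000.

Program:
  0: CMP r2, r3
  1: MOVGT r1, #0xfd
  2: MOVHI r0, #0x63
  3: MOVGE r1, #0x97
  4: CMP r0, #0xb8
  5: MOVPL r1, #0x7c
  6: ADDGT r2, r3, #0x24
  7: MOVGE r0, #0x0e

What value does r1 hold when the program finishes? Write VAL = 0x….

VAL = 0x97

[0] flags=0010 → (cmp)
[1] flags=0010 GT?T → r1=0xfd
[2] flags=0010 HI?T → r0=0x63
[3] flags=0010 GE?T → r1=0x97
[4] flags=1001 → (cmp)
[5] flags=1001 PL?F → skip
[6] flags=1001 GT?T → r2=0xd1
[7] flags=1001 GE?T → r0=0x0e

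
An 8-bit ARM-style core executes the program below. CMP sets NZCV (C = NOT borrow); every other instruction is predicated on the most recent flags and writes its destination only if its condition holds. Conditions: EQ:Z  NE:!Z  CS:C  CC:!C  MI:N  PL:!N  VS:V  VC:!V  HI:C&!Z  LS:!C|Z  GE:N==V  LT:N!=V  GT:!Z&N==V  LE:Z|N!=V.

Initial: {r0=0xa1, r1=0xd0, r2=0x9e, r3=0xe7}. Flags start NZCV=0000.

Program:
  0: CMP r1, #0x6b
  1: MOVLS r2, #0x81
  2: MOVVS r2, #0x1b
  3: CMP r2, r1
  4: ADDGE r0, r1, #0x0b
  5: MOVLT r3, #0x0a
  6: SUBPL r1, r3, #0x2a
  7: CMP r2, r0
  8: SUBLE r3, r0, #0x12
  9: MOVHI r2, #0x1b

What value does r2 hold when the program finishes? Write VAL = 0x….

[0] flags=0011 → (cmp)
[1] flags=0011 LS?F → skip
[2] flags=0011 VS?T → r2=0x1b
[3] flags=0000 → (cmp)
[4] flags=0000 GE?T → r0=0xdb
[5] flags=0000 LT?F → skip
[6] flags=0000 PL?T → r1=0xbd
[7] flags=0000 → (cmp)
[8] flags=0000 LE?F → skip
[9] flags=0000 HI?F → skip

VAL = 0x1b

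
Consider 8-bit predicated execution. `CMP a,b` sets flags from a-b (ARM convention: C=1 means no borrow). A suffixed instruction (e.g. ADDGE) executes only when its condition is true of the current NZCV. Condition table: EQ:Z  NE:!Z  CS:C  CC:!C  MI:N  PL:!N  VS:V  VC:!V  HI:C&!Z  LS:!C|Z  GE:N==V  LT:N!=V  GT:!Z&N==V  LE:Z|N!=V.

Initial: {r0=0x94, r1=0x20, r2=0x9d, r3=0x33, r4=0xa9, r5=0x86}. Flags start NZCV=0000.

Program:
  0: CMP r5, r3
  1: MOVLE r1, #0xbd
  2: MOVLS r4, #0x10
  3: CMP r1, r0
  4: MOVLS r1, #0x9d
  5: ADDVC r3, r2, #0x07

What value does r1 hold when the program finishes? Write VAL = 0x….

VAL = 0xbd

0: ✓ CMP  NZCV=0011
1: ✓ MOVLE  r1←0xbd
2: · MOVLS
3: ✓ CMP  NZCV=0010
4: · MOVLS
5: ✓ ADDVC  r3←0xa4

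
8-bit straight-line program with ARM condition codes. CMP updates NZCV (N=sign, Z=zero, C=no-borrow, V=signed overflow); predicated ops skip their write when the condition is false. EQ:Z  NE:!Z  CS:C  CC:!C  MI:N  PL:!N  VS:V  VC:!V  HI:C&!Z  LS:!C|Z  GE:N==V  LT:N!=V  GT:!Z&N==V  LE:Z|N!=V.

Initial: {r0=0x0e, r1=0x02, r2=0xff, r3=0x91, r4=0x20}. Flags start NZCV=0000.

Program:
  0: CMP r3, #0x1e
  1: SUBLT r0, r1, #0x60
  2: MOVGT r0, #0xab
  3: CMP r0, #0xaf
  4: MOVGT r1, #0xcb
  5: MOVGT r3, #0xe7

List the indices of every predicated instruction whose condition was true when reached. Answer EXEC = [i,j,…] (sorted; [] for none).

EXEC = [1]

[0] flags=0011 → (cmp)
[1] flags=0011 LT?T → r0=0xa2
[2] flags=0011 GT?F → skip
[3] flags=1000 → (cmp)
[4] flags=1000 GT?F → skip
[5] flags=1000 GT?F → skip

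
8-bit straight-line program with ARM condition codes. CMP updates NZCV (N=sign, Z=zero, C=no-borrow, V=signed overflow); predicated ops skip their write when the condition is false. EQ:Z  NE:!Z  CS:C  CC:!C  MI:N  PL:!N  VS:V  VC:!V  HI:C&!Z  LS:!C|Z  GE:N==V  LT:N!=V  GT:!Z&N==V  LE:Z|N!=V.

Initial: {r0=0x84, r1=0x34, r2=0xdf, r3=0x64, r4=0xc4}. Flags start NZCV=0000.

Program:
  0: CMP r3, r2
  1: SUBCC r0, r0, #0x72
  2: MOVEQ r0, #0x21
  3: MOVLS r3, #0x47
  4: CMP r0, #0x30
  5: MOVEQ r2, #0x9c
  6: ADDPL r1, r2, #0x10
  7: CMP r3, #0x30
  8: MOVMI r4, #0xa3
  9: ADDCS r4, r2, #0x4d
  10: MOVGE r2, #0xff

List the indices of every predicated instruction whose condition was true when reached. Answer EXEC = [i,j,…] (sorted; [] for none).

EXEC = [1,3,9,10]

0: ✓ CMP  NZCV=1001
1: ✓ SUBCC  r0←0x12
2: · MOVEQ
3: ✓ MOVLS  r3←0x47
4: ✓ CMP  NZCV=1000
5: · MOVEQ
6: · ADDPL
7: ✓ CMP  NZCV=0010
8: · MOVMI
9: ✓ ADDCS  r4←0x2c
10: ✓ MOVGE  r2←0xff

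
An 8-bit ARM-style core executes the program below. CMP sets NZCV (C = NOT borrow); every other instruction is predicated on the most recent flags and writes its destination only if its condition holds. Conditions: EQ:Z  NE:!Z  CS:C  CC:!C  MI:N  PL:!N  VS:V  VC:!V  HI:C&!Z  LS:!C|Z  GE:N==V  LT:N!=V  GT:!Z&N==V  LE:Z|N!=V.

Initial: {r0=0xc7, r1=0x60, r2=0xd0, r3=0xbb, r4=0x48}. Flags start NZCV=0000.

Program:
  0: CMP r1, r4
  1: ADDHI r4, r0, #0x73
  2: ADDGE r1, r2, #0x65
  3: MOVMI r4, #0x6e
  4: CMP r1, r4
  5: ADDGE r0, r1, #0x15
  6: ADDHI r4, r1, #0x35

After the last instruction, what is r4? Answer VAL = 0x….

VAL = 0x3a

0: ✓ CMP  NZCV=0010
1: ✓ ADDHI  r4←0x3a
2: ✓ ADDGE  r1←0x35
3: · MOVMI
4: ✓ CMP  NZCV=1000
5: · ADDGE
6: · ADDHI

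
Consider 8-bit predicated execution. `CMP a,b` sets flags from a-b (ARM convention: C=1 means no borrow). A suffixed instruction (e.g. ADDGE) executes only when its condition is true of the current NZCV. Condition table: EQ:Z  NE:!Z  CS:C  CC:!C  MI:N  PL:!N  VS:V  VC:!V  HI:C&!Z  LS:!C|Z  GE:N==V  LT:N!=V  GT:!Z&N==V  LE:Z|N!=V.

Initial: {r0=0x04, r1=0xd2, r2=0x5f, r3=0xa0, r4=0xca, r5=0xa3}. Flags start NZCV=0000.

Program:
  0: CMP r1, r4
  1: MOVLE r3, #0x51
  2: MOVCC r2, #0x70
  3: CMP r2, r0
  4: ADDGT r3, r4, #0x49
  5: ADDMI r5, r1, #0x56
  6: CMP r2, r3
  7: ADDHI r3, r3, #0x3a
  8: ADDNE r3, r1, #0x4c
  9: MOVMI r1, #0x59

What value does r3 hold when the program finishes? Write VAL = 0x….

[0] flags=0010 → (cmp)
[1] flags=0010 LE?F → skip
[2] flags=0010 CC?F → skip
[3] flags=0010 → (cmp)
[4] flags=0010 GT?T → r3=0x13
[5] flags=0010 MI?F → skip
[6] flags=0010 → (cmp)
[7] flags=0010 HI?T → r3=0x4d
[8] flags=0010 NE?T → r3=0x1e
[9] flags=0010 MI?F → skip

VAL = 0x1e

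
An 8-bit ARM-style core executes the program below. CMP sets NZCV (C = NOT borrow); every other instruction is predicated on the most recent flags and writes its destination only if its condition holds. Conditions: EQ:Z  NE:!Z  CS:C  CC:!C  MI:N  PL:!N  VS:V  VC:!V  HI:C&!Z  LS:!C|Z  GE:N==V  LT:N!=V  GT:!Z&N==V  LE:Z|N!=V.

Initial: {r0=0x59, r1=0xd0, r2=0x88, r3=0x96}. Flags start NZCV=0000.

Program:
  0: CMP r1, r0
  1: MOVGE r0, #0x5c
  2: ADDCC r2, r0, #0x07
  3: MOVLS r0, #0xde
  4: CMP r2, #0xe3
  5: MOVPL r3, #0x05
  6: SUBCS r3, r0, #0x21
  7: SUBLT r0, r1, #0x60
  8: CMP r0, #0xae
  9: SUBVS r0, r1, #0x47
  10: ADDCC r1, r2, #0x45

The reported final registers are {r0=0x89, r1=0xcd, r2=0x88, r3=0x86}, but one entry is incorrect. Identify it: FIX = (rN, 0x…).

0: ✓ CMP  NZCV=0011
1: · MOVGE
2: · ADDCC
3: · MOVLS
4: ✓ CMP  NZCV=1000
5: · MOVPL
6: · SUBCS
7: ✓ SUBLT  r0←0x70
8: ✓ CMP  NZCV=1001
9: ✓ SUBVS  r0←0x89
10: ✓ ADDCC  r1←0xcd

FIX = (r3, 0x96)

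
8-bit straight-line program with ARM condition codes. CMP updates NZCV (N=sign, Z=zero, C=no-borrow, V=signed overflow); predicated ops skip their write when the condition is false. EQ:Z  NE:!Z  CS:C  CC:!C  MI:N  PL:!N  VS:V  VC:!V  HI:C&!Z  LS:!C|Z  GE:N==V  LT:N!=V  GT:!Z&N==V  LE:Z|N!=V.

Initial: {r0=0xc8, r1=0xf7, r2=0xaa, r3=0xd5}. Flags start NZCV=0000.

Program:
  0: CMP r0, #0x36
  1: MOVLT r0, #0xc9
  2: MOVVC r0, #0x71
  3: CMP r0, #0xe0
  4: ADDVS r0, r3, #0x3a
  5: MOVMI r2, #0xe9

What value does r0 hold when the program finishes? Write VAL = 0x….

[0] flags=1010 → (cmp)
[1] flags=1010 LT?T → r0=0xc9
[2] flags=1010 VC?T → r0=0x71
[3] flags=1001 → (cmp)
[4] flags=1001 VS?T → r0=0x0f
[5] flags=1001 MI?T → r2=0xe9

VAL = 0x0f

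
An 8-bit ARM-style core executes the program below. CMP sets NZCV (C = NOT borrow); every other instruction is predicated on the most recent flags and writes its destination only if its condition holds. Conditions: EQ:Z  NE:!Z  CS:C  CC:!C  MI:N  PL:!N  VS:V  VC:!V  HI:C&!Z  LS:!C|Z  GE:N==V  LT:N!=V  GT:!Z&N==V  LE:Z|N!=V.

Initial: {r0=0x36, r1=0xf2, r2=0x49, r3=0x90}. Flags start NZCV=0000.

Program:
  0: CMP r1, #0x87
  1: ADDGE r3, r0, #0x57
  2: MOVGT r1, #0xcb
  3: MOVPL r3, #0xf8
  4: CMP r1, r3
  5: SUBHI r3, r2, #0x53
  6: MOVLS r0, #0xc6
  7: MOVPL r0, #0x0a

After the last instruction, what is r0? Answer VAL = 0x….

VAL = 0xc6

[0] flags=0010 → (cmp)
[1] flags=0010 GE?T → r3=0x8d
[2] flags=0010 GT?T → r1=0xcb
[3] flags=0010 PL?T → r3=0xf8
[4] flags=1000 → (cmp)
[5] flags=1000 HI?F → skip
[6] flags=1000 LS?T → r0=0xc6
[7] flags=1000 PL?F → skip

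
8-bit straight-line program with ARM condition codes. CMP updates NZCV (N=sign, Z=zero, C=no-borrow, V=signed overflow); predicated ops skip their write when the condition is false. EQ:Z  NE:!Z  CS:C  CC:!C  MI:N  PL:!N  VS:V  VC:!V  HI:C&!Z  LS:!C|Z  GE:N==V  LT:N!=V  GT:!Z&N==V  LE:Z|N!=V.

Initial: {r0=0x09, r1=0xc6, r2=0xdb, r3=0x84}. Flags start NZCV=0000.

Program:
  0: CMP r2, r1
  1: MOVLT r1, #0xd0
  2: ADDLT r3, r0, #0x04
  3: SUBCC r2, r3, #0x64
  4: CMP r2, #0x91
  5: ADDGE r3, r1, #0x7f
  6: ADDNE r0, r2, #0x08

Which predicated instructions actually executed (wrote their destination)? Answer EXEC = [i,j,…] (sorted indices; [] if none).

[0] flags=0010 → (cmp)
[1] flags=0010 LT?F → skip
[2] flags=0010 LT?F → skip
[3] flags=0010 CC?F → skip
[4] flags=0010 → (cmp)
[5] flags=0010 GE?T → r3=0x45
[6] flags=0010 NE?T → r0=0xe3

EXEC = [5,6]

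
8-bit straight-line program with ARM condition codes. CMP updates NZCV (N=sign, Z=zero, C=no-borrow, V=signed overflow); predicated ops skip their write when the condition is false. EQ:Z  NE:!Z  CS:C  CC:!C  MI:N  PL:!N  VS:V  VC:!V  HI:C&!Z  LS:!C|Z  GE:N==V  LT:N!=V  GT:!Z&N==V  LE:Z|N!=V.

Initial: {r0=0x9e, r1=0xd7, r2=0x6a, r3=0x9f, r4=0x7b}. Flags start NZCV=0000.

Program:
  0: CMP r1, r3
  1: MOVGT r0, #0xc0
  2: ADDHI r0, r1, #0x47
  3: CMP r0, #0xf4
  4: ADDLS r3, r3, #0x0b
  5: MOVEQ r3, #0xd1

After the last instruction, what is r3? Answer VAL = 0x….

VAL = 0xaa

[0] flags=0010 → (cmp)
[1] flags=0010 GT?T → r0=0xc0
[2] flags=0010 HI?T → r0=0x1e
[3] flags=0000 → (cmp)
[4] flags=0000 LS?T → r3=0xaa
[5] flags=0000 EQ?F → skip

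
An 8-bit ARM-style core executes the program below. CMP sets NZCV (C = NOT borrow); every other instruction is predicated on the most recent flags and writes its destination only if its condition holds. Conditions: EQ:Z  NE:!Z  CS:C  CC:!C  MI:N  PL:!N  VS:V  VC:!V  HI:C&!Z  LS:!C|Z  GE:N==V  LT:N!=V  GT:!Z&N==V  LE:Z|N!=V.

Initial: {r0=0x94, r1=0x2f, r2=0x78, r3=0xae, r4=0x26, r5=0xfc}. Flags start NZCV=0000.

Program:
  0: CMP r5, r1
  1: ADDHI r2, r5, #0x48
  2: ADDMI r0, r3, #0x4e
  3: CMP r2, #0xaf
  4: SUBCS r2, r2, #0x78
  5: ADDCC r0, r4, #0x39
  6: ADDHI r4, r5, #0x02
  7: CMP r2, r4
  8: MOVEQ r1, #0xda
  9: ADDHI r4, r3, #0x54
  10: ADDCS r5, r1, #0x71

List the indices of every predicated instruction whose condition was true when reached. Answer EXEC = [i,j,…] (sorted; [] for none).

EXEC = [1,2,5,9,10]

0: ✓ CMP  NZCV=1010
1: ✓ ADDHI  r2←0x44
2: ✓ ADDMI  r0←0xfc
3: ✓ CMP  NZCV=1001
4: · SUBCS
5: ✓ ADDCC  r0←0x5f
6: · ADDHI
7: ✓ CMP  NZCV=0010
8: · MOVEQ
9: ✓ ADDHI  r4←0x02
10: ✓ ADDCS  r5←0xa0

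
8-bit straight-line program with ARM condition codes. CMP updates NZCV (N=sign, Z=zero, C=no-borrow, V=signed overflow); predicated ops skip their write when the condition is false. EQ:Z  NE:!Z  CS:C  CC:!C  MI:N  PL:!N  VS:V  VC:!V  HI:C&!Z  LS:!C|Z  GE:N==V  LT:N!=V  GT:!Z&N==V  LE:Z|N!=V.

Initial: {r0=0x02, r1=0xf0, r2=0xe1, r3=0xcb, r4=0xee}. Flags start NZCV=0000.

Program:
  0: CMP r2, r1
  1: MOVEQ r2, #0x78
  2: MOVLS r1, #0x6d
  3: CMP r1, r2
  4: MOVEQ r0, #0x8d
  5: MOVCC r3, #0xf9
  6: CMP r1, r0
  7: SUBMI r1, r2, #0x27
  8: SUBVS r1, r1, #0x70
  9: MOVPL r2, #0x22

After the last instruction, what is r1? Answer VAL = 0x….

VAL = 0x6d

[0] flags=1000 → (cmp)
[1] flags=1000 EQ?F → skip
[2] flags=1000 LS?T → r1=0x6d
[3] flags=1001 → (cmp)
[4] flags=1001 EQ?F → skip
[5] flags=1001 CC?T → r3=0xf9
[6] flags=0010 → (cmp)
[7] flags=0010 MI?F → skip
[8] flags=0010 VS?F → skip
[9] flags=0010 PL?T → r2=0x22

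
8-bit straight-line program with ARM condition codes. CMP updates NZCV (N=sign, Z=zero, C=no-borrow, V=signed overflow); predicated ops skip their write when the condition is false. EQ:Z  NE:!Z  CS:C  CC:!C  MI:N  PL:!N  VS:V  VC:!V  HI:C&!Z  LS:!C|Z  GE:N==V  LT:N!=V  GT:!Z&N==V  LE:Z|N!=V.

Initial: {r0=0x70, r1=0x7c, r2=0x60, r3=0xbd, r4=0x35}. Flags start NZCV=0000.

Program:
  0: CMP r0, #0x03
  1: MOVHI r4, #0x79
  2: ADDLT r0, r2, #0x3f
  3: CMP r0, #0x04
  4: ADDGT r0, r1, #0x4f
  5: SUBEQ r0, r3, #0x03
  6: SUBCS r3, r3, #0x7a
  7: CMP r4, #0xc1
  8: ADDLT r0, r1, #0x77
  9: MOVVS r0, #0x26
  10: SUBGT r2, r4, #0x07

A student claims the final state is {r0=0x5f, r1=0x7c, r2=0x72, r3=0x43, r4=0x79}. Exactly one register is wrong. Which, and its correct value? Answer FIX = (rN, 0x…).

FIX = (r0, 0x26)

0: ✓ CMP  NZCV=0010
1: ✓ MOVHI  r4←0x79
2: · ADDLT
3: ✓ CMP  NZCV=0010
4: ✓ ADDGT  r0←0xcb
5: · SUBEQ
6: ✓ SUBCS  r3←0x43
7: ✓ CMP  NZCV=1001
8: · ADDLT
9: ✓ MOVVS  r0←0x26
10: ✓ SUBGT  r2←0x72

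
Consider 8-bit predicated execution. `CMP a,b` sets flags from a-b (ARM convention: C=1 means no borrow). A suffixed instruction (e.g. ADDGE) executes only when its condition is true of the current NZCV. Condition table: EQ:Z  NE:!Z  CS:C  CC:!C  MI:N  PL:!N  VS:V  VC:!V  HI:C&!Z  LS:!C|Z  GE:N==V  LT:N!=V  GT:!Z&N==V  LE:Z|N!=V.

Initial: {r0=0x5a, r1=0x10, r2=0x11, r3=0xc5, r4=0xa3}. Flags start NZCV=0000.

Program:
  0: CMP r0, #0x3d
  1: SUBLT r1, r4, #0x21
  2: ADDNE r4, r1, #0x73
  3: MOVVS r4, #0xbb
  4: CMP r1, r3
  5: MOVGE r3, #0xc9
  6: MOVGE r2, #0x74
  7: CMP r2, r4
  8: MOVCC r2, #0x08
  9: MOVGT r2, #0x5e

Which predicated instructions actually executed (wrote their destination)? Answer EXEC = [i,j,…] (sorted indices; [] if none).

EXEC = [2,5,6,8,9]

0: ✓ CMP  NZCV=0010
1: · SUBLT
2: ✓ ADDNE  r4←0x83
3: · MOVVS
4: ✓ CMP  NZCV=0000
5: ✓ MOVGE  r3←0xc9
6: ✓ MOVGE  r2←0x74
7: ✓ CMP  NZCV=1001
8: ✓ MOVCC  r2←0x08
9: ✓ MOVGT  r2←0x5e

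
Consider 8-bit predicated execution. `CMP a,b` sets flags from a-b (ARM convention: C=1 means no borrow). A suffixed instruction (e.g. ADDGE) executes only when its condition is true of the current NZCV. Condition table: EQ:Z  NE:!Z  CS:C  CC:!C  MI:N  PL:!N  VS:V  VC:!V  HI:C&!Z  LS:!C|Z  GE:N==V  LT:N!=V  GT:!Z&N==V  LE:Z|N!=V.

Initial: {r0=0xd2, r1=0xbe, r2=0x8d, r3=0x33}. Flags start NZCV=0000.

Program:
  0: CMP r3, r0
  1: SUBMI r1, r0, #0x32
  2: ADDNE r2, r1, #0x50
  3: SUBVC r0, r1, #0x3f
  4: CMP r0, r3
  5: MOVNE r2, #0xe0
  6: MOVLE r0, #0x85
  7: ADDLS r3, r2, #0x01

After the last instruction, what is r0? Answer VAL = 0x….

[0] flags=0000 → (cmp)
[1] flags=0000 MI?F → skip
[2] flags=0000 NE?T → r2=0x0e
[3] flags=0000 VC?T → r0=0x7f
[4] flags=0010 → (cmp)
[5] flags=0010 NE?T → r2=0xe0
[6] flags=0010 LE?F → skip
[7] flags=0010 LS?F → skip

VAL = 0x7f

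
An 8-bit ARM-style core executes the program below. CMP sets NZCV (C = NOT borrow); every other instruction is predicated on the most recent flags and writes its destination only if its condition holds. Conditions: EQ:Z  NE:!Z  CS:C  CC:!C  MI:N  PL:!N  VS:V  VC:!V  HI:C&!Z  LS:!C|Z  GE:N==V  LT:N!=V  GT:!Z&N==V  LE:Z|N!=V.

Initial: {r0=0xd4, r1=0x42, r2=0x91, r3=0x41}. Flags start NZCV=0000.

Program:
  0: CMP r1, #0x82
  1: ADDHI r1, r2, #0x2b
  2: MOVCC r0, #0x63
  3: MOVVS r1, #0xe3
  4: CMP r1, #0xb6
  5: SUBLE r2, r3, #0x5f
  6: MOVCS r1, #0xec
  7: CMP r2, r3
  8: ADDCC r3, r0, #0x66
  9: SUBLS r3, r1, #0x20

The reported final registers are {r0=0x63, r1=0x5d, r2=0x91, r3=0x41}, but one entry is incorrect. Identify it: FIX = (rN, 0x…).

FIX = (r1, 0xec)

[0] flags=1001 → (cmp)
[1] flags=1001 HI?F → skip
[2] flags=1001 CC?T → r0=0x63
[3] flags=1001 VS?T → r1=0xe3
[4] flags=0010 → (cmp)
[5] flags=0010 LE?F → skip
[6] flags=0010 CS?T → r1=0xec
[7] flags=0011 → (cmp)
[8] flags=0011 CC?F → skip
[9] flags=0011 LS?F → skip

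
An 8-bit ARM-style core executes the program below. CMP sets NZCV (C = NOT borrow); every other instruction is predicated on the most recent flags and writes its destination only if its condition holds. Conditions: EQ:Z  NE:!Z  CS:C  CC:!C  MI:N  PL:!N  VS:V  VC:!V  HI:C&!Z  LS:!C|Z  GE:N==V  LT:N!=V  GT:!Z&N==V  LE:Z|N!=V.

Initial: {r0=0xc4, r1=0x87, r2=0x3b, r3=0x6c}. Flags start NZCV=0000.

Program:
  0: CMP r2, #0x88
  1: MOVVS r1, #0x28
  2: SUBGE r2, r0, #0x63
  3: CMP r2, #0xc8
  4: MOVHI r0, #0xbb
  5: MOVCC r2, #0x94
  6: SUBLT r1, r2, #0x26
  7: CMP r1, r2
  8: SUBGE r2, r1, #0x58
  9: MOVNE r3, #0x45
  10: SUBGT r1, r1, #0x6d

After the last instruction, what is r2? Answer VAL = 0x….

0: ✓ CMP  NZCV=1001
1: ✓ MOVVS  r1←0x28
2: ✓ SUBGE  r2←0x61
3: ✓ CMP  NZCV=1001
4: · MOVHI
5: ✓ MOVCC  r2←0x94
6: · SUBLT
7: ✓ CMP  NZCV=1001
8: ✓ SUBGE  r2←0xd0
9: ✓ MOVNE  r3←0x45
10: ✓ SUBGT  r1←0xbb

VAL = 0xd0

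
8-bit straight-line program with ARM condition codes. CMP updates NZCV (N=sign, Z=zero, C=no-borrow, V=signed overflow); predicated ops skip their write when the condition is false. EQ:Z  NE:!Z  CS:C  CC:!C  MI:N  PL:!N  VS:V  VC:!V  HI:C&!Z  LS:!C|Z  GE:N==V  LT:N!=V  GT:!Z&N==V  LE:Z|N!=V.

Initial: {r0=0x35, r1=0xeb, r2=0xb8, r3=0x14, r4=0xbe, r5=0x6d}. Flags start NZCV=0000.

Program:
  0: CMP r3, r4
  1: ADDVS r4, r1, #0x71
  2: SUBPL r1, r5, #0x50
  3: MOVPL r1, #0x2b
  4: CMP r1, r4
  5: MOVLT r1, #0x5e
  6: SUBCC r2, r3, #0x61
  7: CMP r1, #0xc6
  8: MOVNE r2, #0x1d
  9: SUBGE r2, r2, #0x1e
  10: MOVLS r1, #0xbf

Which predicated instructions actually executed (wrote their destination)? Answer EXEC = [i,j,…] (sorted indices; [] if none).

EXEC = [2,3,6,8,9,10]

0: ✓ CMP  NZCV=0000
1: · ADDVS
2: ✓ SUBPL  r1←0x1d
3: ✓ MOVPL  r1←0x2b
4: ✓ CMP  NZCV=0000
5: · MOVLT
6: ✓ SUBCC  r2←0xb3
7: ✓ CMP  NZCV=0000
8: ✓ MOVNE  r2←0x1d
9: ✓ SUBGE  r2←0xff
10: ✓ MOVLS  r1←0xbf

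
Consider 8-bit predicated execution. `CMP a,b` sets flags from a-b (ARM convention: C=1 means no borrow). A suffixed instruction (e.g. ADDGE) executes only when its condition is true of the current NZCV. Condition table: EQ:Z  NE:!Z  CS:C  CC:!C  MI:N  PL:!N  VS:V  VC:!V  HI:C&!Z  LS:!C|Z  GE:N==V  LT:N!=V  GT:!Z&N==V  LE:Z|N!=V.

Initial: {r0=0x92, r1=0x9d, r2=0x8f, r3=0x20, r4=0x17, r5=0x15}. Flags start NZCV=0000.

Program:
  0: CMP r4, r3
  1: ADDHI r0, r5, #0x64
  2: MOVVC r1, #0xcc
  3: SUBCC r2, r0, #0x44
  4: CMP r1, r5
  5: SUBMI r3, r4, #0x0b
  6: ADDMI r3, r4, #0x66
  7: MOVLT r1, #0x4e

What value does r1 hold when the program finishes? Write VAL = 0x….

VAL = 0x4e

0: ✓ CMP  NZCV=1000
1: · ADDHI
2: ✓ MOVVC  r1←0xcc
3: ✓ SUBCC  r2←0x4e
4: ✓ CMP  NZCV=1010
5: ✓ SUBMI  r3←0x0c
6: ✓ ADDMI  r3←0x7d
7: ✓ MOVLT  r1←0x4e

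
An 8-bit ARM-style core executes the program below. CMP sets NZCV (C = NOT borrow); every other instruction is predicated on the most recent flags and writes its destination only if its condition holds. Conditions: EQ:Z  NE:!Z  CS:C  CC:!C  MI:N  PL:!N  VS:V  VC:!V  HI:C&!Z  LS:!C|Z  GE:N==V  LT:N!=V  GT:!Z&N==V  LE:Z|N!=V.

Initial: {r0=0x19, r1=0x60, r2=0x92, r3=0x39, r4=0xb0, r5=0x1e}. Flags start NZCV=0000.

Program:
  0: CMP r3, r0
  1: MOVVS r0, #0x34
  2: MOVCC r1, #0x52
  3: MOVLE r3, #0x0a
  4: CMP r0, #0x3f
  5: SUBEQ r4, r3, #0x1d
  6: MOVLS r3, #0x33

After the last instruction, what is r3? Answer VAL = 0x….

VAL = 0x33

[0] flags=0010 → (cmp)
[1] flags=0010 VS?F → skip
[2] flags=0010 CC?F → skip
[3] flags=0010 LE?F → skip
[4] flags=1000 → (cmp)
[5] flags=1000 EQ?F → skip
[6] flags=1000 LS?T → r3=0x33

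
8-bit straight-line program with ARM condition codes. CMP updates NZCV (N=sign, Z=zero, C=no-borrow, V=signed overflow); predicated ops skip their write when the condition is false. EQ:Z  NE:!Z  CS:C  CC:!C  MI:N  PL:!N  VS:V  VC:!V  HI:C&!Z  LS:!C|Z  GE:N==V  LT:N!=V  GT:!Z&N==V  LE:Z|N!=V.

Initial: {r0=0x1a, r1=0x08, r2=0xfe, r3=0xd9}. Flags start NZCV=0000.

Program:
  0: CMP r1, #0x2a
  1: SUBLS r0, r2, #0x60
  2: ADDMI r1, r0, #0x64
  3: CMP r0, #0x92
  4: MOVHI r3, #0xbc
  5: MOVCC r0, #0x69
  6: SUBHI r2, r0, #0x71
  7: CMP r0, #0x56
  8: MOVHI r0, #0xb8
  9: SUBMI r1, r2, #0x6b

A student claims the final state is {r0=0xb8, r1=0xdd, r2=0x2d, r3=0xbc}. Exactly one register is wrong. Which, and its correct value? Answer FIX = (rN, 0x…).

0: ✓ CMP  NZCV=1000
1: ✓ SUBLS  r0←0x9e
2: ✓ ADDMI  r1←0x02
3: ✓ CMP  NZCV=0010
4: ✓ MOVHI  r3←0xbc
5: · MOVCC
6: ✓ SUBHI  r2←0x2d
7: ✓ CMP  NZCV=0011
8: ✓ MOVHI  r0←0xb8
9: · SUBMI

FIX = (r1, 0x02)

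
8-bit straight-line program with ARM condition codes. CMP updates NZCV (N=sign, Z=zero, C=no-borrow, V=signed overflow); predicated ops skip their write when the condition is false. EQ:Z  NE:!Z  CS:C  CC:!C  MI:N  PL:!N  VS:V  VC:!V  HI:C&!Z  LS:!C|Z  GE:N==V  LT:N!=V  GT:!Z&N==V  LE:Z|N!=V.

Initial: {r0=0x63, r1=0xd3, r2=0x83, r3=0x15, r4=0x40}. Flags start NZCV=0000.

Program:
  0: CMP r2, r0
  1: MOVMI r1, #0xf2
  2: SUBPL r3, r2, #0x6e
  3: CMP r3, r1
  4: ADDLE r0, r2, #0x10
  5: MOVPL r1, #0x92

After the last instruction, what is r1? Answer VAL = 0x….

[0] flags=0011 → (cmp)
[1] flags=0011 MI?F → skip
[2] flags=0011 PL?T → r3=0x15
[3] flags=0000 → (cmp)
[4] flags=0000 LE?F → skip
[5] flags=0000 PL?T → r1=0x92

VAL = 0x92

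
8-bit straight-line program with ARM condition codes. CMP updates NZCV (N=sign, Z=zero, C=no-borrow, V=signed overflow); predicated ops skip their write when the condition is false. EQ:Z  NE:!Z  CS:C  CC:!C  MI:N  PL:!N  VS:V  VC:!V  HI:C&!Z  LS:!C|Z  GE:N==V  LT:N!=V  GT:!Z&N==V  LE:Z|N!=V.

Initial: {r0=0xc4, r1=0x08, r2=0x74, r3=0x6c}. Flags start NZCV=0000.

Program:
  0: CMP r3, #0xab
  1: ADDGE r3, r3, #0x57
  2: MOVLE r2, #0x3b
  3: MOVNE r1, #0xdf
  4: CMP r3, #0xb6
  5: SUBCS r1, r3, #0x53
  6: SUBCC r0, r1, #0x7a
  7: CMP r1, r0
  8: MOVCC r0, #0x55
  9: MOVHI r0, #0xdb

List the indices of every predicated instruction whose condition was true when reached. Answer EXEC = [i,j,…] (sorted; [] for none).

[0] flags=1001 → (cmp)
[1] flags=1001 GE?T → r3=0xc3
[2] flags=1001 LE?F → skip
[3] flags=1001 NE?T → r1=0xdf
[4] flags=0010 → (cmp)
[5] flags=0010 CS?T → r1=0x70
[6] flags=0010 CC?F → skip
[7] flags=1001 → (cmp)
[8] flags=1001 CC?T → r0=0x55
[9] flags=1001 HI?F → skip

EXEC = [1,3,5,8]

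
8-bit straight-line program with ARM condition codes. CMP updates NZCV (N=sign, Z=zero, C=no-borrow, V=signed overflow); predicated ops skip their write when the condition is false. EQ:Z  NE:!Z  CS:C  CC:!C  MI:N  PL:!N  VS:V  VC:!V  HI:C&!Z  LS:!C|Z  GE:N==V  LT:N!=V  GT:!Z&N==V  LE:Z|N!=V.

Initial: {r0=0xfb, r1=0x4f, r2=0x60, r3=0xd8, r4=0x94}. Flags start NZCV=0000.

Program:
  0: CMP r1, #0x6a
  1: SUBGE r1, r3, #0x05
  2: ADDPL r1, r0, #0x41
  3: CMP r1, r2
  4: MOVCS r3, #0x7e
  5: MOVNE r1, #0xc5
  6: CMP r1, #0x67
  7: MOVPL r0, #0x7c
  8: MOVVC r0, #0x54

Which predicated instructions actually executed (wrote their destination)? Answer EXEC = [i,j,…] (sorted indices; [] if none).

0: ✓ CMP  NZCV=1000
1: · SUBGE
2: · ADDPL
3: ✓ CMP  NZCV=1000
4: · MOVCS
5: ✓ MOVNE  r1←0xc5
6: ✓ CMP  NZCV=0011
7: ✓ MOVPL  r0←0x7c
8: · MOVVC

EXEC = [5,7]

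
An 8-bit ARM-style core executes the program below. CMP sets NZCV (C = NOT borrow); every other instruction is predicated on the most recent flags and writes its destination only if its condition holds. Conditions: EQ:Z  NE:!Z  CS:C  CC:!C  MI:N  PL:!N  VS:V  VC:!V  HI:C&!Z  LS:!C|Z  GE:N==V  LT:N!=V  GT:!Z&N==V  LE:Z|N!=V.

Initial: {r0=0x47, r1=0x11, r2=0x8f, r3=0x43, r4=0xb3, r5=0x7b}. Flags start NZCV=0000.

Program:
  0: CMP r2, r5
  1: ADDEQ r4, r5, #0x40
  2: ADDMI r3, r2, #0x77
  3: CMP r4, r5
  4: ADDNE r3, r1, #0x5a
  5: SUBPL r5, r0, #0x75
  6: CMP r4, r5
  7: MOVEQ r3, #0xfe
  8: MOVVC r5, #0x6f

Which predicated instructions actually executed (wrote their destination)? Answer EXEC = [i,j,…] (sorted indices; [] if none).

0: ✓ CMP  NZCV=0011
1: · ADDEQ
2: · ADDMI
3: ✓ CMP  NZCV=0011
4: ✓ ADDNE  r3←0x6b
5: ✓ SUBPL  r5←0xd2
6: ✓ CMP  NZCV=1000
7: · MOVEQ
8: ✓ MOVVC  r5←0x6f

EXEC = [4,5,8]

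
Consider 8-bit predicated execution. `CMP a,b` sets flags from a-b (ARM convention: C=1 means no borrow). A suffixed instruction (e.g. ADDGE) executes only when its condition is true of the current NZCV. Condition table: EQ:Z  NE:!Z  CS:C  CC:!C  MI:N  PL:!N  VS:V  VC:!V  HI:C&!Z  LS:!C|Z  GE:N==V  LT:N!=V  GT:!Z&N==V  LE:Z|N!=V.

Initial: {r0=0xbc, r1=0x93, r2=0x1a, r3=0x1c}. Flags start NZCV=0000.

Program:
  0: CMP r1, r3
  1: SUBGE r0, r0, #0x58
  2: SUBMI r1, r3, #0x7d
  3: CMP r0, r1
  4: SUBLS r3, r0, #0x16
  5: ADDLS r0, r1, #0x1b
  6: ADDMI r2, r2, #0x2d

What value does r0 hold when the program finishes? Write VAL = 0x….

0: ✓ CMP  NZCV=0011
1: · SUBGE
2: · SUBMI
3: ✓ CMP  NZCV=0010
4: · SUBLS
5: · ADDLS
6: · ADDMI

VAL = 0xbc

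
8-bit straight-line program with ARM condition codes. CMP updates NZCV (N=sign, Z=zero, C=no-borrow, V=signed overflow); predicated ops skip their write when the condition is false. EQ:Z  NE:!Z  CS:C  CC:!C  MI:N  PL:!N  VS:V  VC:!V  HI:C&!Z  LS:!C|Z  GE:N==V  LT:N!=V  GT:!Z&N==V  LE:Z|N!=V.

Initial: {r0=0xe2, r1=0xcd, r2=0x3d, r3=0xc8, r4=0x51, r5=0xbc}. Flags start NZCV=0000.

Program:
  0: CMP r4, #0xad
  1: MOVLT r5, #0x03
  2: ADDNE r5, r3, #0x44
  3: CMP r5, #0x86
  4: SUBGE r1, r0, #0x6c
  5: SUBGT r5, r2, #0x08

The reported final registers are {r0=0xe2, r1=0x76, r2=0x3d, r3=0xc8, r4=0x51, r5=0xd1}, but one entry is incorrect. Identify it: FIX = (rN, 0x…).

FIX = (r5, 0x35)

0: ✓ CMP  NZCV=1001
1: · MOVLT
2: ✓ ADDNE  r5←0x0c
3: ✓ CMP  NZCV=1001
4: ✓ SUBGE  r1←0x76
5: ✓ SUBGT  r5←0x35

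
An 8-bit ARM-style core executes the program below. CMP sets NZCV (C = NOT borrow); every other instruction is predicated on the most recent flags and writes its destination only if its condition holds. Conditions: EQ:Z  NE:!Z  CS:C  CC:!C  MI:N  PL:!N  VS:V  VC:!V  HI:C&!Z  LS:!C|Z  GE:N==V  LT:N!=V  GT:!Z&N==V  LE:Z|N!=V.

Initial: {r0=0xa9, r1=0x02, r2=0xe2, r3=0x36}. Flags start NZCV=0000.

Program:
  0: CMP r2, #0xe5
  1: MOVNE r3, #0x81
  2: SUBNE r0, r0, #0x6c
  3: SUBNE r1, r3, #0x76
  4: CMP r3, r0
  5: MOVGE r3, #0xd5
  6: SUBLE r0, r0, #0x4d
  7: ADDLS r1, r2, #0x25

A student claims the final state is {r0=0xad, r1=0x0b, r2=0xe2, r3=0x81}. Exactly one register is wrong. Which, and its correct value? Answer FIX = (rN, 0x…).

0: ✓ CMP  NZCV=1000
1: ✓ MOVNE  r3←0x81
2: ✓ SUBNE  r0←0x3d
3: ✓ SUBNE  r1←0x0b
4: ✓ CMP  NZCV=0011
5: · MOVGE
6: ✓ SUBLE  r0←0xf0
7: · ADDLS

FIX = (r0, 0xf0)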